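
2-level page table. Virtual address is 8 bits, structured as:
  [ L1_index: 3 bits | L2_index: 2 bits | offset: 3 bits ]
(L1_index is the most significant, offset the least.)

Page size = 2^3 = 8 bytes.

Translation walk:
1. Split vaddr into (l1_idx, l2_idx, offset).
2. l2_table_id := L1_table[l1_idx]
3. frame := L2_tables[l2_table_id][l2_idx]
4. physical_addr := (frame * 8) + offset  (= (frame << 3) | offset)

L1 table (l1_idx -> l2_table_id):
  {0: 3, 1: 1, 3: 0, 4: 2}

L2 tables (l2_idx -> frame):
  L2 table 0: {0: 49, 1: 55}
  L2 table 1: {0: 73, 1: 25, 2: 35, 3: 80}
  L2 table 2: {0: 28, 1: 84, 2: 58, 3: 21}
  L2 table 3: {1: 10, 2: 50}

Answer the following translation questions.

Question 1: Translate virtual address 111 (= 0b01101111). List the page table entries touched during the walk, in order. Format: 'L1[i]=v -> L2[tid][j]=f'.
vaddr = 111 = 0b01101111
Split: l1_idx=3, l2_idx=1, offset=7

Answer: L1[3]=0 -> L2[0][1]=55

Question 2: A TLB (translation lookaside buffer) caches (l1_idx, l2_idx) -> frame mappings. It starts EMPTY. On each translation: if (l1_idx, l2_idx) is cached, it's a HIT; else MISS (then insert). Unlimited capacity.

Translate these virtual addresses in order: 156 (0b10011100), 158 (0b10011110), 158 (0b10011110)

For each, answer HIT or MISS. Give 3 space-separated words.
Answer: MISS HIT HIT

Derivation:
vaddr=156: (4,3) not in TLB -> MISS, insert
vaddr=158: (4,3) in TLB -> HIT
vaddr=158: (4,3) in TLB -> HIT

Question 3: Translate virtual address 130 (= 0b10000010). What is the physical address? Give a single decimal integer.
vaddr = 130 = 0b10000010
Split: l1_idx=4, l2_idx=0, offset=2
L1[4] = 2
L2[2][0] = 28
paddr = 28 * 8 + 2 = 226

Answer: 226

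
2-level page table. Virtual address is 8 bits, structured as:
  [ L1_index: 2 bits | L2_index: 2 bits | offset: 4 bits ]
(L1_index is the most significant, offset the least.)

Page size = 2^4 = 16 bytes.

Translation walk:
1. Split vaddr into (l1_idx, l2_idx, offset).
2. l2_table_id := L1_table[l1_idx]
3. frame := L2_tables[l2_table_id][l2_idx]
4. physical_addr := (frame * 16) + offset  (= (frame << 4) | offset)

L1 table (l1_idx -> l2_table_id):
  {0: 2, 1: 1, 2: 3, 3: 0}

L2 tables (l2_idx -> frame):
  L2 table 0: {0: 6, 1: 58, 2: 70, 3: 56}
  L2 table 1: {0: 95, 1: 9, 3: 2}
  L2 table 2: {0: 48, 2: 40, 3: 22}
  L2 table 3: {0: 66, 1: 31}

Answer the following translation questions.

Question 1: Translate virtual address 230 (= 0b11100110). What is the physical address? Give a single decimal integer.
Answer: 1126

Derivation:
vaddr = 230 = 0b11100110
Split: l1_idx=3, l2_idx=2, offset=6
L1[3] = 0
L2[0][2] = 70
paddr = 70 * 16 + 6 = 1126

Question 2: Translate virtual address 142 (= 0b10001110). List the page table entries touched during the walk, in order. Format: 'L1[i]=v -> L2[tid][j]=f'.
Answer: L1[2]=3 -> L2[3][0]=66

Derivation:
vaddr = 142 = 0b10001110
Split: l1_idx=2, l2_idx=0, offset=14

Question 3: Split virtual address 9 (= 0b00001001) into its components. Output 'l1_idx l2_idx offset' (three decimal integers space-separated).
vaddr = 9 = 0b00001001
  top 2 bits -> l1_idx = 0
  next 2 bits -> l2_idx = 0
  bottom 4 bits -> offset = 9

Answer: 0 0 9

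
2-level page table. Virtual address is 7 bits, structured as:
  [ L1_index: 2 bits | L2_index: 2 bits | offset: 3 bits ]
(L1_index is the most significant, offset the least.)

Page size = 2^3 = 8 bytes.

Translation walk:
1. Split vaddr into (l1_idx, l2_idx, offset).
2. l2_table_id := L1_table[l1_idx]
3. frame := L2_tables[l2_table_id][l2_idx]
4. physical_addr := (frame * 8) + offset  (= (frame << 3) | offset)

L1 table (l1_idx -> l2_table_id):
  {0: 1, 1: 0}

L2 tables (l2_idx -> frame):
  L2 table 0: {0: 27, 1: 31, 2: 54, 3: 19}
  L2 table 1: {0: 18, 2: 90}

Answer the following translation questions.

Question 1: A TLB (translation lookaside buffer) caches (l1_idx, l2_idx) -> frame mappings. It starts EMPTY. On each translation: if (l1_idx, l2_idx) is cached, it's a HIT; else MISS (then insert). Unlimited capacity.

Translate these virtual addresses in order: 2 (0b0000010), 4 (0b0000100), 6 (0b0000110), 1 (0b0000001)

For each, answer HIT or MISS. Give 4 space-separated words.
vaddr=2: (0,0) not in TLB -> MISS, insert
vaddr=4: (0,0) in TLB -> HIT
vaddr=6: (0,0) in TLB -> HIT
vaddr=1: (0,0) in TLB -> HIT

Answer: MISS HIT HIT HIT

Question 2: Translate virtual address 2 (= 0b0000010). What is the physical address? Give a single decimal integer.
vaddr = 2 = 0b0000010
Split: l1_idx=0, l2_idx=0, offset=2
L1[0] = 1
L2[1][0] = 18
paddr = 18 * 8 + 2 = 146

Answer: 146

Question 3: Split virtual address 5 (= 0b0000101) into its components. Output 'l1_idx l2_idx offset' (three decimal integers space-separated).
vaddr = 5 = 0b0000101
  top 2 bits -> l1_idx = 0
  next 2 bits -> l2_idx = 0
  bottom 3 bits -> offset = 5

Answer: 0 0 5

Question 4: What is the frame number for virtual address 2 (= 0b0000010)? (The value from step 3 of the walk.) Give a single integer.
Answer: 18

Derivation:
vaddr = 2: l1_idx=0, l2_idx=0
L1[0] = 1; L2[1][0] = 18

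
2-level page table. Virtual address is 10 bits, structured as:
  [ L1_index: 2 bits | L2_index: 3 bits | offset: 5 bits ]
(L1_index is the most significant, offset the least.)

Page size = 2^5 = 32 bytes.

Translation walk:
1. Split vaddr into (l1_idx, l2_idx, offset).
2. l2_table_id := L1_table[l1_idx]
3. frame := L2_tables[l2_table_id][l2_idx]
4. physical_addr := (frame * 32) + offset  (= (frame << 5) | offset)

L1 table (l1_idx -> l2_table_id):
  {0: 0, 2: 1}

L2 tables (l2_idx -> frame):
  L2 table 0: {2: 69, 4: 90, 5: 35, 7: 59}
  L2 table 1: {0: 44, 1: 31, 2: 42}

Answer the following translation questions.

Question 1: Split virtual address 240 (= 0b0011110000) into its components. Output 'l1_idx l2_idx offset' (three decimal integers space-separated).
Answer: 0 7 16

Derivation:
vaddr = 240 = 0b0011110000
  top 2 bits -> l1_idx = 0
  next 3 bits -> l2_idx = 7
  bottom 5 bits -> offset = 16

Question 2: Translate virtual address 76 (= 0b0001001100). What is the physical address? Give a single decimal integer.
vaddr = 76 = 0b0001001100
Split: l1_idx=0, l2_idx=2, offset=12
L1[0] = 0
L2[0][2] = 69
paddr = 69 * 32 + 12 = 2220

Answer: 2220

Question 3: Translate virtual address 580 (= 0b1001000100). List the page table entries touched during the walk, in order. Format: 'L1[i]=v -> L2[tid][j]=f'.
vaddr = 580 = 0b1001000100
Split: l1_idx=2, l2_idx=2, offset=4

Answer: L1[2]=1 -> L2[1][2]=42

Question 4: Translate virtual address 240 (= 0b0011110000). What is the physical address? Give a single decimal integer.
Answer: 1904

Derivation:
vaddr = 240 = 0b0011110000
Split: l1_idx=0, l2_idx=7, offset=16
L1[0] = 0
L2[0][7] = 59
paddr = 59 * 32 + 16 = 1904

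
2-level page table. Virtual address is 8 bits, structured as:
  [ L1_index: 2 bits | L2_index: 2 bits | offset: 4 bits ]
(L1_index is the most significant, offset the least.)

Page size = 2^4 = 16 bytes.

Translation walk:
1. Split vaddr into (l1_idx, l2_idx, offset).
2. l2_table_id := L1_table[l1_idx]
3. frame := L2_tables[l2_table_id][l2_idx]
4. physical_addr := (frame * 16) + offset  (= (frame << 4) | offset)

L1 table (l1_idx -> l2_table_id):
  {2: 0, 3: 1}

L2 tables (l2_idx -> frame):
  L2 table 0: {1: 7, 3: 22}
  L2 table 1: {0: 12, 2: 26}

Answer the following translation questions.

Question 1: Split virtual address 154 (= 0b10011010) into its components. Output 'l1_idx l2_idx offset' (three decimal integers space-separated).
Answer: 2 1 10

Derivation:
vaddr = 154 = 0b10011010
  top 2 bits -> l1_idx = 2
  next 2 bits -> l2_idx = 1
  bottom 4 bits -> offset = 10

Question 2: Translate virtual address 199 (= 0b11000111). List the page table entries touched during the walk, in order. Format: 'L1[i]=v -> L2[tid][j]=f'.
Answer: L1[3]=1 -> L2[1][0]=12

Derivation:
vaddr = 199 = 0b11000111
Split: l1_idx=3, l2_idx=0, offset=7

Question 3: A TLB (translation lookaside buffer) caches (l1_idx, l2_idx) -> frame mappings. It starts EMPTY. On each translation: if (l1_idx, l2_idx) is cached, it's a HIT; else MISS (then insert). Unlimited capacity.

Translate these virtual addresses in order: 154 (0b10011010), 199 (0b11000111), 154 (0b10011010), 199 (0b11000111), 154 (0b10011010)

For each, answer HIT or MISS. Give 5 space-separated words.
vaddr=154: (2,1) not in TLB -> MISS, insert
vaddr=199: (3,0) not in TLB -> MISS, insert
vaddr=154: (2,1) in TLB -> HIT
vaddr=199: (3,0) in TLB -> HIT
vaddr=154: (2,1) in TLB -> HIT

Answer: MISS MISS HIT HIT HIT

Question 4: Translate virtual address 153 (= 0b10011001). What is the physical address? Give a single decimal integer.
vaddr = 153 = 0b10011001
Split: l1_idx=2, l2_idx=1, offset=9
L1[2] = 0
L2[0][1] = 7
paddr = 7 * 16 + 9 = 121

Answer: 121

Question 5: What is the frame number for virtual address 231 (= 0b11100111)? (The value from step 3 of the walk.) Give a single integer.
vaddr = 231: l1_idx=3, l2_idx=2
L1[3] = 1; L2[1][2] = 26

Answer: 26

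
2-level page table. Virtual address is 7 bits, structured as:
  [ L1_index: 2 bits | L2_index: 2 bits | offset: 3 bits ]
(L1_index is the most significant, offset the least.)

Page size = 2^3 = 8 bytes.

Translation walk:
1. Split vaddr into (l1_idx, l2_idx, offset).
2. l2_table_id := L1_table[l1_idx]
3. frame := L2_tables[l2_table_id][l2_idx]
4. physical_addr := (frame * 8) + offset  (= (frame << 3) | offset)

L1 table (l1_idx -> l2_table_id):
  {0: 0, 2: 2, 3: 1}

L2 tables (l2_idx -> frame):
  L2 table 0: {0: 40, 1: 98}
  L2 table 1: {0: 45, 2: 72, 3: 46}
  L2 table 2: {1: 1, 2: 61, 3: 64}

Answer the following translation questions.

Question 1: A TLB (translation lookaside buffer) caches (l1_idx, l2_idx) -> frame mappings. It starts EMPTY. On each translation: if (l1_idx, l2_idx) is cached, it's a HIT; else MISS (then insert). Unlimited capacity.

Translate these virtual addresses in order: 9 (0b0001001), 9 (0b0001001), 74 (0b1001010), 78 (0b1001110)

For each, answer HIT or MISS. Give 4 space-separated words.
Answer: MISS HIT MISS HIT

Derivation:
vaddr=9: (0,1) not in TLB -> MISS, insert
vaddr=9: (0,1) in TLB -> HIT
vaddr=74: (2,1) not in TLB -> MISS, insert
vaddr=78: (2,1) in TLB -> HIT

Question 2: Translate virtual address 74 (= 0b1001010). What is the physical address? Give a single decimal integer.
Answer: 10

Derivation:
vaddr = 74 = 0b1001010
Split: l1_idx=2, l2_idx=1, offset=2
L1[2] = 2
L2[2][1] = 1
paddr = 1 * 8 + 2 = 10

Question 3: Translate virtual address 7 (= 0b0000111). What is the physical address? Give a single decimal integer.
Answer: 327

Derivation:
vaddr = 7 = 0b0000111
Split: l1_idx=0, l2_idx=0, offset=7
L1[0] = 0
L2[0][0] = 40
paddr = 40 * 8 + 7 = 327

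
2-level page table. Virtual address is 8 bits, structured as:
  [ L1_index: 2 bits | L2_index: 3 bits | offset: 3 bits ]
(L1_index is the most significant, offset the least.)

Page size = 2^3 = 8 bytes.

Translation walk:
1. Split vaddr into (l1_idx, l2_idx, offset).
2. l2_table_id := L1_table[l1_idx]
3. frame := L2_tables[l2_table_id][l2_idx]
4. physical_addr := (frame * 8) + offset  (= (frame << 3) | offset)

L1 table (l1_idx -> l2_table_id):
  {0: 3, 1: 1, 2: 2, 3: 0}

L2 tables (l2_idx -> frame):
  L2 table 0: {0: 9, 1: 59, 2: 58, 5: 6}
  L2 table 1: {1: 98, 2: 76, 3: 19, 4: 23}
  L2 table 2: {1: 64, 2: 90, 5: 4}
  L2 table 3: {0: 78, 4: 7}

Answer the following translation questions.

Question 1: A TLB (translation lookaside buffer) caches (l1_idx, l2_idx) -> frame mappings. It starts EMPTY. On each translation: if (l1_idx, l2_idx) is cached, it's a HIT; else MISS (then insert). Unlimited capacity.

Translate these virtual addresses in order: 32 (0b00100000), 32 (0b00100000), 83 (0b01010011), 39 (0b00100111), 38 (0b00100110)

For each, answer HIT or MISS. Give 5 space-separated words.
vaddr=32: (0,4) not in TLB -> MISS, insert
vaddr=32: (0,4) in TLB -> HIT
vaddr=83: (1,2) not in TLB -> MISS, insert
vaddr=39: (0,4) in TLB -> HIT
vaddr=38: (0,4) in TLB -> HIT

Answer: MISS HIT MISS HIT HIT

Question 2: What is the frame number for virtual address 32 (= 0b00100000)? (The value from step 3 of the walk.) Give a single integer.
Answer: 7

Derivation:
vaddr = 32: l1_idx=0, l2_idx=4
L1[0] = 3; L2[3][4] = 7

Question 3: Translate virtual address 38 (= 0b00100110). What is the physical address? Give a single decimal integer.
vaddr = 38 = 0b00100110
Split: l1_idx=0, l2_idx=4, offset=6
L1[0] = 3
L2[3][4] = 7
paddr = 7 * 8 + 6 = 62

Answer: 62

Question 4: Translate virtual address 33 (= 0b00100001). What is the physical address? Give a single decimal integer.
vaddr = 33 = 0b00100001
Split: l1_idx=0, l2_idx=4, offset=1
L1[0] = 3
L2[3][4] = 7
paddr = 7 * 8 + 1 = 57

Answer: 57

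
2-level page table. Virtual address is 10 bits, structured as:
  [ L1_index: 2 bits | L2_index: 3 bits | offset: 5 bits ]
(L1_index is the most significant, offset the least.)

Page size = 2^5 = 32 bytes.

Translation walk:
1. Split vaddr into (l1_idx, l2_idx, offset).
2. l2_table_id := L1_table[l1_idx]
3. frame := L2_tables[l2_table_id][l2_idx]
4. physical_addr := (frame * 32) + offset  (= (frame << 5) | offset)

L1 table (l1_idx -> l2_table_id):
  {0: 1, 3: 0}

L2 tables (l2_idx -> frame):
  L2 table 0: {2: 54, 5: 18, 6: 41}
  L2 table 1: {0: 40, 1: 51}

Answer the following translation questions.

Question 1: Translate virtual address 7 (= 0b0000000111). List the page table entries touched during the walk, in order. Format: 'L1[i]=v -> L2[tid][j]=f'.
Answer: L1[0]=1 -> L2[1][0]=40

Derivation:
vaddr = 7 = 0b0000000111
Split: l1_idx=0, l2_idx=0, offset=7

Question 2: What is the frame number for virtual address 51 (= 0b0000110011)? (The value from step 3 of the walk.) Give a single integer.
vaddr = 51: l1_idx=0, l2_idx=1
L1[0] = 1; L2[1][1] = 51

Answer: 51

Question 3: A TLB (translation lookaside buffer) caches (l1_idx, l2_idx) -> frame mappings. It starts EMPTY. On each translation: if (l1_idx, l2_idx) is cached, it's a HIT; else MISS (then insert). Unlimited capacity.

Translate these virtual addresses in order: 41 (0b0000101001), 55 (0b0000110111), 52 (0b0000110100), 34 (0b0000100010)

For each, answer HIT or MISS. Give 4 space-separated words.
vaddr=41: (0,1) not in TLB -> MISS, insert
vaddr=55: (0,1) in TLB -> HIT
vaddr=52: (0,1) in TLB -> HIT
vaddr=34: (0,1) in TLB -> HIT

Answer: MISS HIT HIT HIT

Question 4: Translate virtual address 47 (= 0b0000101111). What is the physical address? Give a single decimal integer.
vaddr = 47 = 0b0000101111
Split: l1_idx=0, l2_idx=1, offset=15
L1[0] = 1
L2[1][1] = 51
paddr = 51 * 32 + 15 = 1647

Answer: 1647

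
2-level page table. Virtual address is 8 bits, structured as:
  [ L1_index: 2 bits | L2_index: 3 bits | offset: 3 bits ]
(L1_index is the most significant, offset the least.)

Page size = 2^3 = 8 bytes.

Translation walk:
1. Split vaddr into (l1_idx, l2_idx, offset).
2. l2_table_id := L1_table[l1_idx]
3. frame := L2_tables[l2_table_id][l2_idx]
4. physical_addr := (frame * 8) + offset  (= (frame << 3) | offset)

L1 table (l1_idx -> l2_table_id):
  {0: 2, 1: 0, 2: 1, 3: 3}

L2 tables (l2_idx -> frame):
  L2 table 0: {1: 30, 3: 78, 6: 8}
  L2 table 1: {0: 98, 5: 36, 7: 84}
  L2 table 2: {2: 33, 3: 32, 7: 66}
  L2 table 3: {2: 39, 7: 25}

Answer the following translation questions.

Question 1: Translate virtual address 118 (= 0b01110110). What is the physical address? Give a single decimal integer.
vaddr = 118 = 0b01110110
Split: l1_idx=1, l2_idx=6, offset=6
L1[1] = 0
L2[0][6] = 8
paddr = 8 * 8 + 6 = 70

Answer: 70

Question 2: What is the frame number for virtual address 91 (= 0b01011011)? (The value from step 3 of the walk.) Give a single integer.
Answer: 78

Derivation:
vaddr = 91: l1_idx=1, l2_idx=3
L1[1] = 0; L2[0][3] = 78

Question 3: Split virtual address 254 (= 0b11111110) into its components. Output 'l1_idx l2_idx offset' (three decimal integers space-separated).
Answer: 3 7 6

Derivation:
vaddr = 254 = 0b11111110
  top 2 bits -> l1_idx = 3
  next 3 bits -> l2_idx = 7
  bottom 3 bits -> offset = 6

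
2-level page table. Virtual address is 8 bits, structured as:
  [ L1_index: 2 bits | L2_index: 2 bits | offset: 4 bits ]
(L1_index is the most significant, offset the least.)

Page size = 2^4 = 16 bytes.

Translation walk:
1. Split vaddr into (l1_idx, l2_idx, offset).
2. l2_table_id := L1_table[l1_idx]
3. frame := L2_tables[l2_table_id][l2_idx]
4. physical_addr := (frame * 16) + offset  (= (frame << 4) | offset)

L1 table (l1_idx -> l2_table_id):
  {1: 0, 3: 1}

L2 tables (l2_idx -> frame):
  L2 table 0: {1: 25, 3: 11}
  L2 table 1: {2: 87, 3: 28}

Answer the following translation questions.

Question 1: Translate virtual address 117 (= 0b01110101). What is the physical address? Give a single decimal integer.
vaddr = 117 = 0b01110101
Split: l1_idx=1, l2_idx=3, offset=5
L1[1] = 0
L2[0][3] = 11
paddr = 11 * 16 + 5 = 181

Answer: 181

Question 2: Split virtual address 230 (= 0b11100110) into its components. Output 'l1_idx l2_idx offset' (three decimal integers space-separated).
Answer: 3 2 6

Derivation:
vaddr = 230 = 0b11100110
  top 2 bits -> l1_idx = 3
  next 2 bits -> l2_idx = 2
  bottom 4 bits -> offset = 6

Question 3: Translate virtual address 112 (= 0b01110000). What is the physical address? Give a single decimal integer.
Answer: 176

Derivation:
vaddr = 112 = 0b01110000
Split: l1_idx=1, l2_idx=3, offset=0
L1[1] = 0
L2[0][3] = 11
paddr = 11 * 16 + 0 = 176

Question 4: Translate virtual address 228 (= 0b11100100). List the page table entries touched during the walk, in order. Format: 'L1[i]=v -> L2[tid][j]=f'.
vaddr = 228 = 0b11100100
Split: l1_idx=3, l2_idx=2, offset=4

Answer: L1[3]=1 -> L2[1][2]=87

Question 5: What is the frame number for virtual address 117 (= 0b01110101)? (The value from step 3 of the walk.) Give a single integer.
vaddr = 117: l1_idx=1, l2_idx=3
L1[1] = 0; L2[0][3] = 11

Answer: 11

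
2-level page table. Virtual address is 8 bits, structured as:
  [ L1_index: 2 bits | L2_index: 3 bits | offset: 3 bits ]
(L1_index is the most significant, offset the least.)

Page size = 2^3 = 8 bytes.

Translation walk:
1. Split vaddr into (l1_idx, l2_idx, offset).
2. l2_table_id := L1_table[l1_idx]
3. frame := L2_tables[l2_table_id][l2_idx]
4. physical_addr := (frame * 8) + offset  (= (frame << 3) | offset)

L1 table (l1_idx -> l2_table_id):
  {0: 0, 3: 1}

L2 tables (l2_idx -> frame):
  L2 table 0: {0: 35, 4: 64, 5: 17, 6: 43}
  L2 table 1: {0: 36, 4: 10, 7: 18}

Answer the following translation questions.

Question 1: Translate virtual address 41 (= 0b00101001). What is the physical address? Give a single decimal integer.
vaddr = 41 = 0b00101001
Split: l1_idx=0, l2_idx=5, offset=1
L1[0] = 0
L2[0][5] = 17
paddr = 17 * 8 + 1 = 137

Answer: 137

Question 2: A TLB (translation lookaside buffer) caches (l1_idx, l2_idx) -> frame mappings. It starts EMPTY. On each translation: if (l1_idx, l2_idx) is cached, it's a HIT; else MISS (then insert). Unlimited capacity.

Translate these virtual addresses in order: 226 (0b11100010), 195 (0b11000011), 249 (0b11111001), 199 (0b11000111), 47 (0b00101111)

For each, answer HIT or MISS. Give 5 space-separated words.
vaddr=226: (3,4) not in TLB -> MISS, insert
vaddr=195: (3,0) not in TLB -> MISS, insert
vaddr=249: (3,7) not in TLB -> MISS, insert
vaddr=199: (3,0) in TLB -> HIT
vaddr=47: (0,5) not in TLB -> MISS, insert

Answer: MISS MISS MISS HIT MISS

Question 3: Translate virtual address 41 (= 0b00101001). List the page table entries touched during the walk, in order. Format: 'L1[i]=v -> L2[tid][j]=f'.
vaddr = 41 = 0b00101001
Split: l1_idx=0, l2_idx=5, offset=1

Answer: L1[0]=0 -> L2[0][5]=17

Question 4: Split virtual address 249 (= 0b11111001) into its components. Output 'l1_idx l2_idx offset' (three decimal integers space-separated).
Answer: 3 7 1

Derivation:
vaddr = 249 = 0b11111001
  top 2 bits -> l1_idx = 3
  next 3 bits -> l2_idx = 7
  bottom 3 bits -> offset = 1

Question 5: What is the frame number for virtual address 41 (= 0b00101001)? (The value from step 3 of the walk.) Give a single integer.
vaddr = 41: l1_idx=0, l2_idx=5
L1[0] = 0; L2[0][5] = 17

Answer: 17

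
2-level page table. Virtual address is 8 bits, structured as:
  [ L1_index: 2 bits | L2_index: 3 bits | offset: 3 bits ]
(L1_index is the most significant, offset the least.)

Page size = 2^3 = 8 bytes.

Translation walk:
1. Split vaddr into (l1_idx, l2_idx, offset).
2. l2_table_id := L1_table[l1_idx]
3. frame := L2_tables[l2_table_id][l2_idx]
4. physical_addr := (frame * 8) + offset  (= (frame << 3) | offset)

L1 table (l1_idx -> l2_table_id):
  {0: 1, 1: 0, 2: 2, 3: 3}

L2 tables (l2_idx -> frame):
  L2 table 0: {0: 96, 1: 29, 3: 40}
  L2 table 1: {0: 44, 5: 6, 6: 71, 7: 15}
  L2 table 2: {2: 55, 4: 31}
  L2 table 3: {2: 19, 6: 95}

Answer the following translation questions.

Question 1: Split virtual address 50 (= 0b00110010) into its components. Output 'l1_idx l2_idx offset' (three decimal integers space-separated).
vaddr = 50 = 0b00110010
  top 2 bits -> l1_idx = 0
  next 3 bits -> l2_idx = 6
  bottom 3 bits -> offset = 2

Answer: 0 6 2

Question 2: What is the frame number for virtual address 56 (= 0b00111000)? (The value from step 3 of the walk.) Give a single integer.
Answer: 15

Derivation:
vaddr = 56: l1_idx=0, l2_idx=7
L1[0] = 1; L2[1][7] = 15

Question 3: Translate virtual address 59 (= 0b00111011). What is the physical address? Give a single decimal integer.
Answer: 123

Derivation:
vaddr = 59 = 0b00111011
Split: l1_idx=0, l2_idx=7, offset=3
L1[0] = 1
L2[1][7] = 15
paddr = 15 * 8 + 3 = 123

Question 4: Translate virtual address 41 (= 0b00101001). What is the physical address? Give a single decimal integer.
Answer: 49

Derivation:
vaddr = 41 = 0b00101001
Split: l1_idx=0, l2_idx=5, offset=1
L1[0] = 1
L2[1][5] = 6
paddr = 6 * 8 + 1 = 49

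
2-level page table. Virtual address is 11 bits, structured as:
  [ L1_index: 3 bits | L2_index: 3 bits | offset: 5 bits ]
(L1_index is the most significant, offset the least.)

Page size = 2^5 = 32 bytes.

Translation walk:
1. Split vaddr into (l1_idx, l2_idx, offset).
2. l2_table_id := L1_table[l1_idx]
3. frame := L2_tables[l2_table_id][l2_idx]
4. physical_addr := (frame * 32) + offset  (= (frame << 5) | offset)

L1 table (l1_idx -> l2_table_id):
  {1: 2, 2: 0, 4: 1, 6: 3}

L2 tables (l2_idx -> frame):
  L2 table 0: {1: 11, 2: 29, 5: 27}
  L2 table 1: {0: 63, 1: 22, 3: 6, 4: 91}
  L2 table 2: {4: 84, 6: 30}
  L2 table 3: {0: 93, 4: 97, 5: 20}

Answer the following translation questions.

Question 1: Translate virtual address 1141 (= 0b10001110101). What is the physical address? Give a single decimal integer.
Answer: 213

Derivation:
vaddr = 1141 = 0b10001110101
Split: l1_idx=4, l2_idx=3, offset=21
L1[4] = 1
L2[1][3] = 6
paddr = 6 * 32 + 21 = 213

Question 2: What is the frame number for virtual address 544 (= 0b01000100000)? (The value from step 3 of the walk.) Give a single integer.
vaddr = 544: l1_idx=2, l2_idx=1
L1[2] = 0; L2[0][1] = 11

Answer: 11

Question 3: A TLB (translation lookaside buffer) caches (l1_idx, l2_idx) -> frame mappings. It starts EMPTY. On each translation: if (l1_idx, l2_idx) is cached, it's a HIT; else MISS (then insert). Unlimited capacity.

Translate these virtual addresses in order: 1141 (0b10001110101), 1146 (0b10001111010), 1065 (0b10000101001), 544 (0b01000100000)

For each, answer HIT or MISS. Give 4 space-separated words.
vaddr=1141: (4,3) not in TLB -> MISS, insert
vaddr=1146: (4,3) in TLB -> HIT
vaddr=1065: (4,1) not in TLB -> MISS, insert
vaddr=544: (2,1) not in TLB -> MISS, insert

Answer: MISS HIT MISS MISS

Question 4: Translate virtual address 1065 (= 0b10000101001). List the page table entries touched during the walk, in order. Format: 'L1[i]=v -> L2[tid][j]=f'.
vaddr = 1065 = 0b10000101001
Split: l1_idx=4, l2_idx=1, offset=9

Answer: L1[4]=1 -> L2[1][1]=22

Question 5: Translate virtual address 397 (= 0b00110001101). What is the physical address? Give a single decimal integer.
vaddr = 397 = 0b00110001101
Split: l1_idx=1, l2_idx=4, offset=13
L1[1] = 2
L2[2][4] = 84
paddr = 84 * 32 + 13 = 2701

Answer: 2701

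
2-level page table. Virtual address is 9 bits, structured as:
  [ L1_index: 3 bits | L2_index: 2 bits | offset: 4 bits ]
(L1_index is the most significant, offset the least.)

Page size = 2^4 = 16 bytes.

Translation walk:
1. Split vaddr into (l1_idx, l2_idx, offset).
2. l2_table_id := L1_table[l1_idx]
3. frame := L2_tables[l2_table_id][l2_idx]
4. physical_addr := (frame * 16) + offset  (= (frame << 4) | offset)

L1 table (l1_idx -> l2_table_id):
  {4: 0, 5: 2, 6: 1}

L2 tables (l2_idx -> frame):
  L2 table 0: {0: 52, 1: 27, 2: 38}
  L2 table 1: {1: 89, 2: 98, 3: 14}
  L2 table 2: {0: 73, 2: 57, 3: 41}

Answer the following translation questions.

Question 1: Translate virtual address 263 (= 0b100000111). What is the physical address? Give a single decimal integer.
vaddr = 263 = 0b100000111
Split: l1_idx=4, l2_idx=0, offset=7
L1[4] = 0
L2[0][0] = 52
paddr = 52 * 16 + 7 = 839

Answer: 839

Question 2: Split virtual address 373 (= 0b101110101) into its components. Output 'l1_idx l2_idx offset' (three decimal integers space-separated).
vaddr = 373 = 0b101110101
  top 3 bits -> l1_idx = 5
  next 2 bits -> l2_idx = 3
  bottom 4 bits -> offset = 5

Answer: 5 3 5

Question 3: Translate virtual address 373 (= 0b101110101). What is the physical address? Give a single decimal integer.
vaddr = 373 = 0b101110101
Split: l1_idx=5, l2_idx=3, offset=5
L1[5] = 2
L2[2][3] = 41
paddr = 41 * 16 + 5 = 661

Answer: 661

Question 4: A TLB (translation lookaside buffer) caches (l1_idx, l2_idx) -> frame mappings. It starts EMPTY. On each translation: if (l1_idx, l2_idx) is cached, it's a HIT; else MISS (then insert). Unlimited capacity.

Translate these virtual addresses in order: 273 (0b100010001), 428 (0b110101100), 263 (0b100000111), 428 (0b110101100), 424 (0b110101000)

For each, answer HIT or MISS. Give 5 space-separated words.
Answer: MISS MISS MISS HIT HIT

Derivation:
vaddr=273: (4,1) not in TLB -> MISS, insert
vaddr=428: (6,2) not in TLB -> MISS, insert
vaddr=263: (4,0) not in TLB -> MISS, insert
vaddr=428: (6,2) in TLB -> HIT
vaddr=424: (6,2) in TLB -> HIT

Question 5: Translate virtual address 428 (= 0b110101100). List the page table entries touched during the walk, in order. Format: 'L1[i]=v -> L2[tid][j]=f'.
Answer: L1[6]=1 -> L2[1][2]=98

Derivation:
vaddr = 428 = 0b110101100
Split: l1_idx=6, l2_idx=2, offset=12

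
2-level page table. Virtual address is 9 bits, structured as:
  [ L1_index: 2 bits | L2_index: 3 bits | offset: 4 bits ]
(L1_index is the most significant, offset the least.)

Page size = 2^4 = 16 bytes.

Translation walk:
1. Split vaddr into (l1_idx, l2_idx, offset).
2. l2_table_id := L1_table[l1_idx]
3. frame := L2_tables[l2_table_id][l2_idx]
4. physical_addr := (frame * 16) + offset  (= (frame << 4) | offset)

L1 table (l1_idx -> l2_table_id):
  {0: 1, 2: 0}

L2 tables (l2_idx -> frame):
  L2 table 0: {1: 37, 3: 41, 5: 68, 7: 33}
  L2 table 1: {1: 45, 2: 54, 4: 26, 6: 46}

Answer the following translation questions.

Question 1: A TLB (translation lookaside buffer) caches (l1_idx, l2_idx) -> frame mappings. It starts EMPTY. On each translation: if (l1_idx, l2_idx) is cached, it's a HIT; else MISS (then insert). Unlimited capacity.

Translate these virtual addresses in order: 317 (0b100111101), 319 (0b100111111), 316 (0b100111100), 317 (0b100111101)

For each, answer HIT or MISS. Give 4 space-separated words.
vaddr=317: (2,3) not in TLB -> MISS, insert
vaddr=319: (2,3) in TLB -> HIT
vaddr=316: (2,3) in TLB -> HIT
vaddr=317: (2,3) in TLB -> HIT

Answer: MISS HIT HIT HIT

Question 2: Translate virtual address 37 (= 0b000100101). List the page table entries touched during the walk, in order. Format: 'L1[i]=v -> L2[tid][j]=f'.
vaddr = 37 = 0b000100101
Split: l1_idx=0, l2_idx=2, offset=5

Answer: L1[0]=1 -> L2[1][2]=54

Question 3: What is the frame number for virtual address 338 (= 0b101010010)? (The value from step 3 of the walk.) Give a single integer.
Answer: 68

Derivation:
vaddr = 338: l1_idx=2, l2_idx=5
L1[2] = 0; L2[0][5] = 68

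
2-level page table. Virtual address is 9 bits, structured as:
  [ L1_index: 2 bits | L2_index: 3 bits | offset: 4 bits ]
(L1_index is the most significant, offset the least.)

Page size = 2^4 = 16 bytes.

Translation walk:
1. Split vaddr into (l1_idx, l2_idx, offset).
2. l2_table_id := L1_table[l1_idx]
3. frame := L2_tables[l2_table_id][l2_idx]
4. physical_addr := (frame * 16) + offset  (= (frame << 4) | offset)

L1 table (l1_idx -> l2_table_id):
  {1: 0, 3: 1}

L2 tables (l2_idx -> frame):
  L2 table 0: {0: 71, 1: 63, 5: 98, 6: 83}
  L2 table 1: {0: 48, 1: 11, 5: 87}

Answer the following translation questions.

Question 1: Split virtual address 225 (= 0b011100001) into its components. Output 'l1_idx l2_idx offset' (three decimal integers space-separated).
vaddr = 225 = 0b011100001
  top 2 bits -> l1_idx = 1
  next 3 bits -> l2_idx = 6
  bottom 4 bits -> offset = 1

Answer: 1 6 1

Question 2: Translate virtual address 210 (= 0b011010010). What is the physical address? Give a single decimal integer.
Answer: 1570

Derivation:
vaddr = 210 = 0b011010010
Split: l1_idx=1, l2_idx=5, offset=2
L1[1] = 0
L2[0][5] = 98
paddr = 98 * 16 + 2 = 1570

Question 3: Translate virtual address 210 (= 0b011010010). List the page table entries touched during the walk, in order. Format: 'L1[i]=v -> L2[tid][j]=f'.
vaddr = 210 = 0b011010010
Split: l1_idx=1, l2_idx=5, offset=2

Answer: L1[1]=0 -> L2[0][5]=98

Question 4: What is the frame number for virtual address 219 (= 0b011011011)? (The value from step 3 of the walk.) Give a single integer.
Answer: 98

Derivation:
vaddr = 219: l1_idx=1, l2_idx=5
L1[1] = 0; L2[0][5] = 98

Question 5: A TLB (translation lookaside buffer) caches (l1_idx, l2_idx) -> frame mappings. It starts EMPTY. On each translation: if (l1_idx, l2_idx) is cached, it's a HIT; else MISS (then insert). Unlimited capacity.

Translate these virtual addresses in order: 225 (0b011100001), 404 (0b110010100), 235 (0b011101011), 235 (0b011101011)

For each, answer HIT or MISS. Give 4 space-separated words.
vaddr=225: (1,6) not in TLB -> MISS, insert
vaddr=404: (3,1) not in TLB -> MISS, insert
vaddr=235: (1,6) in TLB -> HIT
vaddr=235: (1,6) in TLB -> HIT

Answer: MISS MISS HIT HIT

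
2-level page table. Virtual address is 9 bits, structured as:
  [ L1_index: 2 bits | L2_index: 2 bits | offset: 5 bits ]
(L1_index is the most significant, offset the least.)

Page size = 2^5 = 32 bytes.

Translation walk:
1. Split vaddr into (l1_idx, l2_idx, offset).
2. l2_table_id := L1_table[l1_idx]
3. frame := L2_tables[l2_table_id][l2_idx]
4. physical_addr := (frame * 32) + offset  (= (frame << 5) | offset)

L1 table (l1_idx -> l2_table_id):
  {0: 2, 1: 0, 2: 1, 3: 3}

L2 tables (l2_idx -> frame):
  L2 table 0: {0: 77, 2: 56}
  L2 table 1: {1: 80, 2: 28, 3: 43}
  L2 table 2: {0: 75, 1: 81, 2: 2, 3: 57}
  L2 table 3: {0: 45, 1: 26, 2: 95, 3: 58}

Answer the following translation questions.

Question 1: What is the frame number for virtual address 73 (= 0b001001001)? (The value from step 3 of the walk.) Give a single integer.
Answer: 2

Derivation:
vaddr = 73: l1_idx=0, l2_idx=2
L1[0] = 2; L2[2][2] = 2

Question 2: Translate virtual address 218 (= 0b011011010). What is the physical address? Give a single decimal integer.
vaddr = 218 = 0b011011010
Split: l1_idx=1, l2_idx=2, offset=26
L1[1] = 0
L2[0][2] = 56
paddr = 56 * 32 + 26 = 1818

Answer: 1818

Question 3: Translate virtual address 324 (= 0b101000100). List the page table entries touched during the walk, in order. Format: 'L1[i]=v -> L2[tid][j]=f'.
Answer: L1[2]=1 -> L2[1][2]=28

Derivation:
vaddr = 324 = 0b101000100
Split: l1_idx=2, l2_idx=2, offset=4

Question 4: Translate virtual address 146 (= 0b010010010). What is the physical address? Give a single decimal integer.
Answer: 2482

Derivation:
vaddr = 146 = 0b010010010
Split: l1_idx=1, l2_idx=0, offset=18
L1[1] = 0
L2[0][0] = 77
paddr = 77 * 32 + 18 = 2482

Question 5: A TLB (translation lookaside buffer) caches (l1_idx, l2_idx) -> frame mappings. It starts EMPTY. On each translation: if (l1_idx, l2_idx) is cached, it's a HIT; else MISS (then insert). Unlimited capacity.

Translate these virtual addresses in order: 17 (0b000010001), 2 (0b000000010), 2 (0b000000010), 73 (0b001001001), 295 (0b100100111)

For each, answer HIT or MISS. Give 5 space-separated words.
vaddr=17: (0,0) not in TLB -> MISS, insert
vaddr=2: (0,0) in TLB -> HIT
vaddr=2: (0,0) in TLB -> HIT
vaddr=73: (0,2) not in TLB -> MISS, insert
vaddr=295: (2,1) not in TLB -> MISS, insert

Answer: MISS HIT HIT MISS MISS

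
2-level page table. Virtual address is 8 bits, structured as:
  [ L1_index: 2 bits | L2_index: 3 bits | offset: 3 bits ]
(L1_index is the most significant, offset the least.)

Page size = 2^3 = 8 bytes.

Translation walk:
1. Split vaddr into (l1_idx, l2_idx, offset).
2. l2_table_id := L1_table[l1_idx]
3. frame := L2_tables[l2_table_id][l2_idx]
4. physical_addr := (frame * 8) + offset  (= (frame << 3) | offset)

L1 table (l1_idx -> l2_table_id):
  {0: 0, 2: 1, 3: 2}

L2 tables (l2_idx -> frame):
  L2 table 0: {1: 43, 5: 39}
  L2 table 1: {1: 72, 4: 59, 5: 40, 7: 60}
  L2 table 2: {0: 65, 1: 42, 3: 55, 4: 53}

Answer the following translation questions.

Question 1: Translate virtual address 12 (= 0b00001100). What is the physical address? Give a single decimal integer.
Answer: 348

Derivation:
vaddr = 12 = 0b00001100
Split: l1_idx=0, l2_idx=1, offset=4
L1[0] = 0
L2[0][1] = 43
paddr = 43 * 8 + 4 = 348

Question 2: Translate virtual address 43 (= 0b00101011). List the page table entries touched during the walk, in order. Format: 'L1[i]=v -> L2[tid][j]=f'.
Answer: L1[0]=0 -> L2[0][5]=39

Derivation:
vaddr = 43 = 0b00101011
Split: l1_idx=0, l2_idx=5, offset=3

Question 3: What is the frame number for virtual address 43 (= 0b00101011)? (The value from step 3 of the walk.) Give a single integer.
Answer: 39

Derivation:
vaddr = 43: l1_idx=0, l2_idx=5
L1[0] = 0; L2[0][5] = 39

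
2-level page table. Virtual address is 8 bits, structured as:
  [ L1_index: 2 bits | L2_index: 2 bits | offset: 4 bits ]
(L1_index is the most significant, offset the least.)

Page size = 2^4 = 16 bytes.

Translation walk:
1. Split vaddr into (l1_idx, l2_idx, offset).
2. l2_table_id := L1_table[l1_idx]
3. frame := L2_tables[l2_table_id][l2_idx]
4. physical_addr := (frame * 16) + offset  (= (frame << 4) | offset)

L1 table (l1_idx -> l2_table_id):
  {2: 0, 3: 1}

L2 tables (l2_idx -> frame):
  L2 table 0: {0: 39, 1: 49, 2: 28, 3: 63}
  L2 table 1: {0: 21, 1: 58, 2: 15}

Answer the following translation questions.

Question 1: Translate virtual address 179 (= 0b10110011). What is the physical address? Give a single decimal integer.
vaddr = 179 = 0b10110011
Split: l1_idx=2, l2_idx=3, offset=3
L1[2] = 0
L2[0][3] = 63
paddr = 63 * 16 + 3 = 1011

Answer: 1011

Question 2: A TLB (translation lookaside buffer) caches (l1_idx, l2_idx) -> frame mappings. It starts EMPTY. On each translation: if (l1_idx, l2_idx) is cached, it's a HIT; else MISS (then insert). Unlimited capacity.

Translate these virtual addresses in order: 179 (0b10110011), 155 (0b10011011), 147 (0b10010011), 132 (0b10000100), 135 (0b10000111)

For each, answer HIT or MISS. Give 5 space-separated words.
vaddr=179: (2,3) not in TLB -> MISS, insert
vaddr=155: (2,1) not in TLB -> MISS, insert
vaddr=147: (2,1) in TLB -> HIT
vaddr=132: (2,0) not in TLB -> MISS, insert
vaddr=135: (2,0) in TLB -> HIT

Answer: MISS MISS HIT MISS HIT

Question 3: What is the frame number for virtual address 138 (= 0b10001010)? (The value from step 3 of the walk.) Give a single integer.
Answer: 39

Derivation:
vaddr = 138: l1_idx=2, l2_idx=0
L1[2] = 0; L2[0][0] = 39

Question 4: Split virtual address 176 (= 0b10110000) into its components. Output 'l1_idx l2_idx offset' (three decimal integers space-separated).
Answer: 2 3 0

Derivation:
vaddr = 176 = 0b10110000
  top 2 bits -> l1_idx = 2
  next 2 bits -> l2_idx = 3
  bottom 4 bits -> offset = 0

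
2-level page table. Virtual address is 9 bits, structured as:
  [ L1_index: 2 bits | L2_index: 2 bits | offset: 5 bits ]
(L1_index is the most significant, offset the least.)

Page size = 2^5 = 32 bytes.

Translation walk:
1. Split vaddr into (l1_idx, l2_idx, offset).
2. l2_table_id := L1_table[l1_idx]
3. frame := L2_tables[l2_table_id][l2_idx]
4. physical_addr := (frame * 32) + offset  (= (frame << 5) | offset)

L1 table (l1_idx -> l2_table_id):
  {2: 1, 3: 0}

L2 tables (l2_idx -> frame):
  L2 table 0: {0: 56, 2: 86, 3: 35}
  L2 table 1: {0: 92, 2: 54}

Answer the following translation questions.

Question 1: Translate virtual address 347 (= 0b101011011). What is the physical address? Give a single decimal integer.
vaddr = 347 = 0b101011011
Split: l1_idx=2, l2_idx=2, offset=27
L1[2] = 1
L2[1][2] = 54
paddr = 54 * 32 + 27 = 1755

Answer: 1755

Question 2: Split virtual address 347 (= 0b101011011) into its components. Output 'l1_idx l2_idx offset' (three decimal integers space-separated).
vaddr = 347 = 0b101011011
  top 2 bits -> l1_idx = 2
  next 2 bits -> l2_idx = 2
  bottom 5 bits -> offset = 27

Answer: 2 2 27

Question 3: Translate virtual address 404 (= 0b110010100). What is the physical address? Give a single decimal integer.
Answer: 1812

Derivation:
vaddr = 404 = 0b110010100
Split: l1_idx=3, l2_idx=0, offset=20
L1[3] = 0
L2[0][0] = 56
paddr = 56 * 32 + 20 = 1812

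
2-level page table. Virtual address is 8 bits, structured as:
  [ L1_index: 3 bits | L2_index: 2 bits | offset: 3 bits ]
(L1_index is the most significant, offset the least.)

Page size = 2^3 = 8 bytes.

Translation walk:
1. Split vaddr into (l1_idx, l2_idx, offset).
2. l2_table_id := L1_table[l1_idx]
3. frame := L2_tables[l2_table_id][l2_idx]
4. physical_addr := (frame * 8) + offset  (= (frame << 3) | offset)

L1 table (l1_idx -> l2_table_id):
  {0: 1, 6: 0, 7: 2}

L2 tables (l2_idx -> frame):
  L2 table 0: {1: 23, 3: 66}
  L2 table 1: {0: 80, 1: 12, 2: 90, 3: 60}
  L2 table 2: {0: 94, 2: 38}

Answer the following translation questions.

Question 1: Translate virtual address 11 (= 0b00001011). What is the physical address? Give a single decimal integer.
Answer: 99

Derivation:
vaddr = 11 = 0b00001011
Split: l1_idx=0, l2_idx=1, offset=3
L1[0] = 1
L2[1][1] = 12
paddr = 12 * 8 + 3 = 99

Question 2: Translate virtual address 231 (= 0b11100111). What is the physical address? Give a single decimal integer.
Answer: 759

Derivation:
vaddr = 231 = 0b11100111
Split: l1_idx=7, l2_idx=0, offset=7
L1[7] = 2
L2[2][0] = 94
paddr = 94 * 8 + 7 = 759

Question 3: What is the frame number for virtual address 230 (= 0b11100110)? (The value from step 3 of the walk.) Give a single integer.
Answer: 94

Derivation:
vaddr = 230: l1_idx=7, l2_idx=0
L1[7] = 2; L2[2][0] = 94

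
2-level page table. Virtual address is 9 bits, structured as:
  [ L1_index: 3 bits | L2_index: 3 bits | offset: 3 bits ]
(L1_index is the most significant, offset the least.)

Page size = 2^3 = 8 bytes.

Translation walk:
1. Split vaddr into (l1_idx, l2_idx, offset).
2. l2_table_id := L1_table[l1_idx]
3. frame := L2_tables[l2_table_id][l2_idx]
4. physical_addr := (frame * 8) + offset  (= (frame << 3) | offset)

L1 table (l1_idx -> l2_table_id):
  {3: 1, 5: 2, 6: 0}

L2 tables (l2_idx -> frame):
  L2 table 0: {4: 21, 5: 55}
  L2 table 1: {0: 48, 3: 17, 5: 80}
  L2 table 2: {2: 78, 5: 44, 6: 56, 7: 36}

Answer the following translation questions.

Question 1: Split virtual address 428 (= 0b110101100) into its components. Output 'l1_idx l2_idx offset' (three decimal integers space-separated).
Answer: 6 5 4

Derivation:
vaddr = 428 = 0b110101100
  top 3 bits -> l1_idx = 6
  next 3 bits -> l2_idx = 5
  bottom 3 bits -> offset = 4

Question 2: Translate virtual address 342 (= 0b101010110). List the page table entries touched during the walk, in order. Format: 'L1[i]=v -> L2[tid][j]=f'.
vaddr = 342 = 0b101010110
Split: l1_idx=5, l2_idx=2, offset=6

Answer: L1[5]=2 -> L2[2][2]=78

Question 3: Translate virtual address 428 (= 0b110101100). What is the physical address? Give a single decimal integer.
vaddr = 428 = 0b110101100
Split: l1_idx=6, l2_idx=5, offset=4
L1[6] = 0
L2[0][5] = 55
paddr = 55 * 8 + 4 = 444

Answer: 444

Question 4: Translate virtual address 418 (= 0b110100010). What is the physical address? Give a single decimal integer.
Answer: 170

Derivation:
vaddr = 418 = 0b110100010
Split: l1_idx=6, l2_idx=4, offset=2
L1[6] = 0
L2[0][4] = 21
paddr = 21 * 8 + 2 = 170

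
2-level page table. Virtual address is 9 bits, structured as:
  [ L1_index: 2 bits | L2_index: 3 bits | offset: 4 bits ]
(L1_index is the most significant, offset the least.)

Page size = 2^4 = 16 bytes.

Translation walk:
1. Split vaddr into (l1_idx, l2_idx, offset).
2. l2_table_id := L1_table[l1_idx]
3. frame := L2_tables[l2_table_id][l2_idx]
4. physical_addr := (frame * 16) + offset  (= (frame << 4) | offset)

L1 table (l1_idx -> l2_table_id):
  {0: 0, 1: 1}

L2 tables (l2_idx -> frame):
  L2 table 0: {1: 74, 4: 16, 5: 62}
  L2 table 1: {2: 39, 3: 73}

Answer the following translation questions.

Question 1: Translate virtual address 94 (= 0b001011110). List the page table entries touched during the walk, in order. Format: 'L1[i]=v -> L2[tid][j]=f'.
Answer: L1[0]=0 -> L2[0][5]=62

Derivation:
vaddr = 94 = 0b001011110
Split: l1_idx=0, l2_idx=5, offset=14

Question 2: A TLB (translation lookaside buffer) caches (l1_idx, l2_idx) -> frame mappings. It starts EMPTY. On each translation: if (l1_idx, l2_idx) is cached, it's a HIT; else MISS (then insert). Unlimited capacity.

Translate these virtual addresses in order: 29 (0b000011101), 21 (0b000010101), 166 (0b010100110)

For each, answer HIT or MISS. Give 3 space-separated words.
vaddr=29: (0,1) not in TLB -> MISS, insert
vaddr=21: (0,1) in TLB -> HIT
vaddr=166: (1,2) not in TLB -> MISS, insert

Answer: MISS HIT MISS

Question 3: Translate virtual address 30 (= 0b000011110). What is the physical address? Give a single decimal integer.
Answer: 1198

Derivation:
vaddr = 30 = 0b000011110
Split: l1_idx=0, l2_idx=1, offset=14
L1[0] = 0
L2[0][1] = 74
paddr = 74 * 16 + 14 = 1198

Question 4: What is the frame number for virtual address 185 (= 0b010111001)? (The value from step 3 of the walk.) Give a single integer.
vaddr = 185: l1_idx=1, l2_idx=3
L1[1] = 1; L2[1][3] = 73

Answer: 73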